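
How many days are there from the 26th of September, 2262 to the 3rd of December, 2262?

September 2262: 30 − 26 = 4 days remain.
Then October (31), November (30): 31 + 30 = 61 days.
December 1–3, 2262: 3 days.
Total: 4 + 61 + 3 = 68 days.

68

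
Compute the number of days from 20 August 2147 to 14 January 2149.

513

August 2147: 31 − 20 = 11 days remain.
Then 16 full months totalling 488 days.
January 1–14, 2149: 14 days.
Total: 11 + 488 + 14 = 513 days.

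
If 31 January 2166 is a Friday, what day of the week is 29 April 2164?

Sunday

Count forward from the earlier date (April 29, 2164) to the later (January 31, 2166):
April 29, 2164 → April 29, 2165: 365 days.
April 2165: 30 − 29 = 1 day remains.
Then May (31), June (30), July (31), August (31), September (30), October (31), November (30), December (31): 31 + 30 + 31 + 31 + 30 + 31 + 30 + 31 = 245 days.
January 1–31, 2166: 31 days.
Residual: 277 days.
Total: 642 days.
642 mod 7 = 5, so 5 days before Friday is Sunday.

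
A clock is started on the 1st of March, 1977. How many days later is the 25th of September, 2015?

Day-of-year of March 1, 1977: 60.
Day-of-year of September 25, 2015: 268.
1977 has 365 days, so 365 − 60 = 305 days remain in 1977.
Full years 1978–2014: 28 common + 9 leap = 28×365 + 9×366 = 13514 days.
Total: 305 + 13514 + 268 = 14087 days.

14087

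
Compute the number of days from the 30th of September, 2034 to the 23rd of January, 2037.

Day-of-year of September 30, 2034: 273.
Day-of-year of January 23, 2037: 23.
2034 has 365 days, so 365 − 273 = 92 days remain in 2034.
Full years: 2035: 365; 2036: 366. Sum = 731.
Total: 92 + 731 + 23 = 846 days.

846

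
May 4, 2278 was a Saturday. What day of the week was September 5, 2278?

May 2278: 31 − 4 = 27 days remain.
Then June (30), July (31), August (31): 30 + 31 + 31 = 92 days.
September 1–5, 2278: 5 days.
Total: 27 + 92 + 5 = 124 days.
124 mod 7 = 5, so 5 days after Saturday is Thursday.

Thursday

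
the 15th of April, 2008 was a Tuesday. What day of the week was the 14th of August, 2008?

April 2008: 30 − 15 = 15 days remain.
Then May (31), June (30), July (31): 31 + 30 + 31 = 92 days.
August 1–14, 2008: 14 days.
Total: 15 + 92 + 14 = 121 days.
121 mod 7 = 2, so 2 days after Tuesday is Thursday.

Thursday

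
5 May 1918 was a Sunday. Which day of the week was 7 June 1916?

Count forward from the earlier date (June 7, 1916) to the later (May 5, 1918):
June 1916: 30 − 7 = 23 days remain.
Then 22 full months totalling 669 days.
May 1–5, 1918: 5 days.
Total: 23 + 669 + 5 = 697 days.
697 mod 7 = 4, so 4 days before Sunday is Wednesday.

Wednesday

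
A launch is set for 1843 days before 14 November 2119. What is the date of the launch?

28 October 2114

Count 1843 days before November 14, 2119:
Day-of-year of October 28, 2114: 301.
Day-of-year of November 14, 2119: 318.
2114 has 365 days, so 365 − 301 = 64 days remain in 2114.
Full years: 2115: 365; 2116: 366; 2117: 365; 2118: 365. Sum = 1461.
Total: 64 + 1461 + 318 = 1843 days.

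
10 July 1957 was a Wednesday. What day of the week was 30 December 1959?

Wednesday

Day-of-year of July 10, 1957: 191.
Day-of-year of December 30, 1959: 364.
1957 has 365 days, so 365 − 191 = 174 days remain in 1957.
Full years: 1958: 365. Sum = 365.
Total: 174 + 365 + 364 = 903 days.
903 is a multiple of 7, so 30 December 1959 falls on the same weekday: Wednesday.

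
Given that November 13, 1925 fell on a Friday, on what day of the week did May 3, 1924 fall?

Saturday

Count forward from the earlier date (May 3, 1924) to the later (November 13, 1925):
Day-of-year of May 3, 1924: 124.
Day-of-year of November 13, 1925: 317.
1924 has 366 days, so 366 − 124 = 242 days remain in 1924.
Total: 242 + 317 = 559 days.
559 mod 7 = 6, so 6 days before Friday is Saturday.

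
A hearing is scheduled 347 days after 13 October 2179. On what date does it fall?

24 September 2180

Count 347 days after October 13, 2179:
Day-of-year of October 13, 2179: 286.
Day-of-year of September 24, 2180: 268.
2179 has 365 days, so 365 − 286 = 79 days remain in 2179.
Total: 79 + 268 = 347 days.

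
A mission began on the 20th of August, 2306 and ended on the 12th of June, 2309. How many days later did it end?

August 20, 2306 → August 20, 2307: 365 days.
August 20, 2307 → August 20, 2308: 366 days (2308 is a leap year).
August 2308: 31 − 20 = 11 days remain.
Then 9 full months totalling 273 days.
June 1–12, 2309: 12 days.
Residual: 296 days.
Total: 1027 days.

1027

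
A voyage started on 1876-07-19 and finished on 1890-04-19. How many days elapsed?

From July 19, 1876 to July 19, 1889: 13 years, of which 3 contain a Feb 29 — 10×365 + 3×366 = 4748 days.
July 1889: 31 − 19 = 12 days remain.
Then August (31), September (30), October (31), November (30), December (31), January (31), February 1890 (28), March (31): 31 + 30 + 31 + 30 + 31 + 31 + 28 + 31 = 243 days.
April 1–19, 1890: 19 days.
Residual: 274 days.
Total: 5022 days.

5022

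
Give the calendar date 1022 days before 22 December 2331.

5 March 2329

Count 1022 days before December 22, 2331:
March 5, 2329 → March 5, 2330: 365 days.
March 5, 2330 → March 5, 2331: 365 days.
March 2331: 31 − 5 = 26 days remain.
Then April (30), May (31), June (30), July (31), August (31), September (30), October (31), November (30): 30 + 31 + 30 + 31 + 31 + 30 + 31 + 30 = 244 days.
December 1–22, 2331: 22 days.
Residual: 292 days.
Total: 1022 days.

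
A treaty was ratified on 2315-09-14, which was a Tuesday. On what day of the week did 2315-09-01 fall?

Count forward from the earlier date (September 1, 2315) to the later (September 14, 2315):
Within September 2315: 14 − 1 = 13 days.
13 mod 7 = 6, so 6 days before Tuesday is Wednesday.

Wednesday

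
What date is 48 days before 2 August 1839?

15 June 1839

Count 48 days before August 2, 1839:
June 1839: 30 − 15 = 15 days remain.
Then July (31): 31 days.
August 1–2, 1839: 2 days.
Total: 15 + 31 + 2 = 48 days.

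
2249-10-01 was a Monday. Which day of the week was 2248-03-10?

Friday

Count forward from the earlier date (March 10, 2248) to the later (October 1, 2249):
March 2248: 31 − 10 = 21 days remain.
Then 18 full months totalling 548 days.
October 1, 2249: 1 day.
Total: 21 + 548 + 1 = 570 days.
570 mod 7 = 3, so 3 days before Monday is Friday.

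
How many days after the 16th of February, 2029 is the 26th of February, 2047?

6584

Day-of-year of February 16, 2029: 47.
Day-of-year of February 26, 2047: 57.
2029 has 365 days, so 365 − 47 = 318 days remain in 2029.
Full years 2030–2046: 13 common + 4 leap = 13×365 + 4×366 = 6209 days.
Total: 318 + 6209 + 57 = 6584 days.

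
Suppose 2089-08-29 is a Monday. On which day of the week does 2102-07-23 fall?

From August 29, 2089 to August 29, 2101: 12 years, of which 2 contain a Feb 29 — 10×365 + 2×366 = 4382 days.
(2100 is not a leap year (divisible by 100 but not 400).)
August 2101: 31 − 29 = 2 days remain.
Then 10 full months totalling 303 days.
July 1–23, 2102: 23 days.
Residual: 328 days.
Total: 4710 days.
4710 mod 7 = 6, so 6 days after Monday is Sunday.

Sunday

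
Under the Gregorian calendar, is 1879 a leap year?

1879 is not a leap year.

No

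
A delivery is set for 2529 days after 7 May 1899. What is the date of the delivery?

10 April 1906

Count 2529 days after May 7, 1899:
Day-of-year of May 7, 1899: 127.
Day-of-year of April 10, 1906: 100.
1899 has 365 days, so 365 − 127 = 238 days remain in 1899.
Full years: 1900: 365; 1901: 365; 1902: 365; 1903: 365; 1904: 366; 1905: 365. Sum = 2191.
Total: 238 + 2191 + 100 = 2529 days.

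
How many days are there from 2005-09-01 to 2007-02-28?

545

September 2005: 30 − 1 = 29 days remain.
Then 16 full months totalling 488 days.
February 1–28, 2007: 28 days (2007 is not a leap year).
Total: 29 + 488 + 28 = 545 days.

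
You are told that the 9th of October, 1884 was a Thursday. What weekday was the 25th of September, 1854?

Count forward from the earlier date (September 25, 1854) to the later (October 9, 1884):
Day-of-year of September 25, 1854: 268.
Day-of-year of October 9, 1884: 283.
1854 has 365 days, so 365 − 268 = 97 days remain in 1854.
Full years 1855–1883: 22 common + 7 leap = 22×365 + 7×366 = 10592 days.
Total: 97 + 10592 + 283 = 10972 days.
10972 mod 7 = 3, so 3 days before Thursday is Monday.

Monday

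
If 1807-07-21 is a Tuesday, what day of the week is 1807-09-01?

July 1807: 31 − 21 = 10 days remain.
Then August (31): 31 days.
September 1, 1807: 1 day.
Total: 10 + 31 + 1 = 42 days.
42 is a multiple of 7, so 1807-09-01 falls on the same weekday: Tuesday.

Tuesday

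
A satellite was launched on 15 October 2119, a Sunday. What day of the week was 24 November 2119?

Friday

October 2119: 31 − 15 = 16 days remain.
November 1–24, 2119: 24 days.
Total: 16 + 24 = 40 days.
40 mod 7 = 5, so 5 days after Sunday is Friday.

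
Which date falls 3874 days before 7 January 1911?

30 May 1900

Count 3874 days before January 7, 1911:
From May 30, 1900 to May 30, 1910: 10 years, of which 2 contain a Feb 29 — 8×365 + 2×366 = 3652 days.
May 1910: 31 − 30 = 1 day remains.
Then June (30), July (31), August (31), September (30), October (31), November (30), December (31): 30 + 31 + 31 + 30 + 31 + 30 + 31 = 214 days.
January 1–7, 1911: 7 days.
Residual: 222 days.
Total: 3874 days.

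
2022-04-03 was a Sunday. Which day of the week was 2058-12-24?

Tuesday

From April 3, 2022 to April 3, 2058: 36 years, of which 9 contain a Feb 29 — 27×365 + 9×366 = 13149 days.
April 2058: 30 − 3 = 27 days remain.
Then May (31), June (30), July (31), August (31), September (30), October (31), November (30): 31 + 30 + 31 + 31 + 30 + 31 + 30 = 214 days.
December 1–24, 2058: 24 days.
Residual: 265 days.
Total: 13414 days.
13414 mod 7 = 2, so 2 days after Sunday is Tuesday.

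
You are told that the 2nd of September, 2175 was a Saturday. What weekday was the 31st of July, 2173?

Saturday

Count forward from the earlier date (July 31, 2173) to the later (September 2, 2175):
July 2173: 31 − 31 = 0 days remain.
Then 25 full months totalling 761 days.
September 1–2, 2175: 2 days.
Total: 0 + 761 + 2 = 763 days.
763 is a multiple of 7, so the 31st of July, 2173 falls on the same weekday: Saturday.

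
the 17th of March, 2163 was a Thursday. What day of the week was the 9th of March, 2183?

Sunday

From March 17, 2163 to March 17, 2182: 19 years, of which 5 contain a Feb 29 — 14×365 + 5×366 = 6940 days.
March 2182: 31 − 17 = 14 days remain.
Then 11 full months totalling 334 days.
March 1–9, 2183: 9 days.
Residual: 357 days.
Total: 7297 days.
7297 mod 7 = 3, so 3 days after Thursday is Sunday.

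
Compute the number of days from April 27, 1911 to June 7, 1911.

41

April 1911: 30 − 27 = 3 days remain.
Then May (31): 31 days.
June 1–7, 1911: 7 days.
Total: 3 + 31 + 7 = 41 days.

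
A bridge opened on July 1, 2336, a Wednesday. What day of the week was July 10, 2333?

Count forward from the earlier date (July 10, 2333) to the later (July 1, 2336):
July 10, 2333 → July 10, 2334: 365 days.
July 10, 2334 → July 10, 2335: 365 days.
July 2335: 31 − 10 = 21 days remain.
Then 11 full months totalling 335 days.
July 1, 2336: 1 day.
Residual: 357 days.
Total: 1087 days.
1087 mod 7 = 2, so 2 days before Wednesday is Monday.

Monday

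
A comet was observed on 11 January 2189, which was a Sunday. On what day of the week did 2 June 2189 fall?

January 2189: 31 − 11 = 20 days remain.
Then February 2189 (28), March (31), April (30), May (31): 28 + 31 + 30 + 31 = 120 days.
June 1–2, 2189: 2 days.
Total: 20 + 120 + 2 = 142 days.
142 mod 7 = 2, so 2 days after Sunday is Tuesday.

Tuesday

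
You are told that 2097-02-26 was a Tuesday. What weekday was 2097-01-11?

Friday

Count forward from the earlier date (January 11, 2097) to the later (February 26, 2097):
January 2097: 31 − 11 = 20 days remain.
February 1–26, 2097: 26 days (2097 is not a leap year).
Total: 20 + 26 = 46 days.
46 mod 7 = 4, so 4 days before Tuesday is Friday.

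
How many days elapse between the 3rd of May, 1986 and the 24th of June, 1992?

May 3, 1986 → May 3, 1987: 365 days.
May 3, 1987 → May 3, 1988: 366 days (1988 is a leap year).
May 3, 1988 → May 3, 1989: 365 days.
May 3, 1989 → May 3, 1990: 365 days.
May 3, 1990 → May 3, 1991: 365 days.
May 3, 1991 → May 3, 1992: 366 days (1992 is a leap year).
May 1992: 31 − 3 = 28 days remain.
June 1–24, 1992: 24 days.
Residual: 52 days.
Total: 2244 days.

2244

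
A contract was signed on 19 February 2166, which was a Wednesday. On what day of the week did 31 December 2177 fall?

Day-of-year of February 19, 2166: 50.
Day-of-year of December 31, 2177: 365.
2166 has 365 days, so 365 − 50 = 315 days remain in 2166.
Full years 2167–2176: 7 common + 3 leap = 7×365 + 3×366 = 3653 days.
Total: 315 + 3653 + 365 = 4333 days.
4333 is a multiple of 7, so 31 December 2177 falls on the same weekday: Wednesday.

Wednesday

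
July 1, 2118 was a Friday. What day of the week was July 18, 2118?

Monday

Within July 2118: 18 − 1 = 17 days.
17 mod 7 = 3, so 3 days after Friday is Monday.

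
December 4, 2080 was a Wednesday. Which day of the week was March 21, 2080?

Count forward from the earlier date (March 21, 2080) to the later (December 4, 2080):
March 2080: 31 − 21 = 10 days remain.
Then April (30), May (31), June (30), July (31), August (31), September (30), October (31), November (30): 30 + 31 + 30 + 31 + 31 + 30 + 31 + 30 = 244 days.
December 1–4, 2080: 4 days.
Total: 10 + 244 + 4 = 258 days.
258 mod 7 = 6, so 6 days before Wednesday is Thursday.

Thursday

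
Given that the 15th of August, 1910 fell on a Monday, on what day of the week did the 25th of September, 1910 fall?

August 1910: 31 − 15 = 16 days remain.
September 1–25, 1910: 25 days.
Total: 16 + 25 = 41 days.
41 mod 7 = 6, so 6 days after Monday is Sunday.

Sunday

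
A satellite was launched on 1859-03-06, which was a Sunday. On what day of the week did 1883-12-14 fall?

Friday

From March 6, 1859 to March 6, 1883: 24 years, of which 6 contain a Feb 29 — 18×365 + 6×366 = 8766 days.
March 1883: 31 − 6 = 25 days remain.
Then April (30), May (31), June (30), July (31), August (31), September (30), October (31), November (30): 30 + 31 + 30 + 31 + 31 + 30 + 31 + 30 = 244 days.
December 1–14, 1883: 14 days.
Residual: 283 days.
Total: 9049 days.
9049 mod 7 = 5, so 5 days after Sunday is Friday.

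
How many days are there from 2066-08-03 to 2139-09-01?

26691

From August 3, 2066 to August 3, 2139: 73 years, of which 17 contain a Feb 29 — 56×365 + 17×366 = 26662 days.
(2100 is not a leap year (divisible by 100 but not 400).)
August 2139: 31 − 3 = 28 days remain.
September 1, 2139: 1 day.
Residual: 29 days.
Total: 26691 days.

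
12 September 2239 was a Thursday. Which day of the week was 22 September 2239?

Sunday

Within September 2239: 22 − 12 = 10 days.
10 mod 7 = 3, so 3 days after Thursday is Sunday.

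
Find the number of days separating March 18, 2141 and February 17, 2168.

9832

Day-of-year of March 18, 2141: 77.
Day-of-year of February 17, 2168: 48.
2141 has 365 days, so 365 − 77 = 288 days remain in 2141.
Full years 2142–2167: 20 common + 6 leap = 20×365 + 6×366 = 9496 days.
Total: 288 + 9496 + 48 = 9832 days.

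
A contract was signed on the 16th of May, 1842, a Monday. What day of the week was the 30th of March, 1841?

Count forward from the earlier date (March 30, 1841) to the later (May 16, 1842):
Day-of-year of March 30, 1841: 89.
Day-of-year of May 16, 1842: 136.
1841 has 365 days, so 365 − 89 = 276 days remain in 1841.
Total: 276 + 136 = 412 days.
412 mod 7 = 6, so 6 days before Monday is Tuesday.

Tuesday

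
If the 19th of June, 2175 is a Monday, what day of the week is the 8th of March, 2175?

Count forward from the earlier date (March 8, 2175) to the later (June 19, 2175):
March 2175: 31 − 8 = 23 days remain.
Then April (30), May (31): 30 + 31 = 61 days.
June 1–19, 2175: 19 days.
Total: 23 + 61 + 19 = 103 days.
103 mod 7 = 5, so 5 days before Monday is Wednesday.

Wednesday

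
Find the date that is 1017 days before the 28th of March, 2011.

the 14th of June, 2008

Count 1017 days before March 28, 2011:
June 14, 2008 → June 14, 2009: 365 days.
June 14, 2009 → June 14, 2010: 365 days.
June 2010: 30 − 14 = 16 days remain.
Then July (31), August (31), September (30), October (31), November (30), December (31), January (31), February 2011 (28): 31 + 31 + 30 + 31 + 30 + 31 + 31 + 28 = 243 days.
March 1–28, 2011: 28 days.
Residual: 287 days.
Total: 1017 days.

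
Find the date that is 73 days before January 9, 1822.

October 28, 1821

Count 73 days before January 9, 1822:
October 1821: 31 − 28 = 3 days remain.
Then November (30), December (31): 30 + 31 = 61 days.
January 1–9, 1822: 9 days.
Total: 3 + 61 + 9 = 73 days.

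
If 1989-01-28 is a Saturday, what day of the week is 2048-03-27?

From January 28, 1989 to January 28, 2048: 59 years, of which 14 contain a Feb 29 — 45×365 + 14×366 = 21549 days.
(2000 is a leap year (divisible by 400).)
January 2048: 31 − 28 = 3 days remain.
Then February 2048 (29): 29 days.
March 1–27, 2048: 27 days.
Residual: 59 days.
Total: 21608 days.
21608 mod 7 = 6, so 6 days after Saturday is Friday.

Friday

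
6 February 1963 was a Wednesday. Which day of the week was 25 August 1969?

Monday

Day-of-year of February 6, 1963: 37.
Day-of-year of August 25, 1969: 237.
1963 has 365 days, so 365 − 37 = 328 days remain in 1963.
Full years: 1964: 366; 1965: 365; 1966: 365; 1967: 365; 1968: 366. Sum = 1827.
Total: 328 + 1827 + 237 = 2392 days.
2392 mod 7 = 5, so 5 days after Wednesday is Monday.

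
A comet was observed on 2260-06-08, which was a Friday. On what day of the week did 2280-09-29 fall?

Day-of-year of June 8, 2260: 160.
Day-of-year of September 29, 2280: 273.
2260 has 366 days, so 366 − 160 = 206 days remain in 2260.
Full years 2261–2279: 15 common + 4 leap = 15×365 + 4×366 = 6939 days.
Total: 206 + 6939 + 273 = 7418 days.
7418 mod 7 = 5, so 5 days after Friday is Wednesday.

Wednesday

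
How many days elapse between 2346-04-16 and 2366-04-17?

From April 16, 2346 to April 16, 2366: 20 years, of which 5 contain a Feb 29 — 15×365 + 5×366 = 7305 days.
Within April 2366: 17 − 16 = 1 day.
Total: 7306 days.

7306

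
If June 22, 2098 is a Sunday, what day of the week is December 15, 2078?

Count forward from the earlier date (December 15, 2078) to the later (June 22, 2098):
Day-of-year of December 15, 2078: 349.
Day-of-year of June 22, 2098: 173.
2078 has 365 days, so 365 − 349 = 16 days remain in 2078.
Full years 2079–2097: 14 common + 5 leap = 14×365 + 5×366 = 6940 days.
Total: 16 + 6940 + 173 = 7129 days.
7129 mod 7 = 3, so 3 days before Sunday is Thursday.

Thursday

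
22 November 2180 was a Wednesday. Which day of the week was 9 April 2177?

Wednesday

Count forward from the earlier date (April 9, 2177) to the later (November 22, 2180):
April 9, 2177 → April 9, 2178: 365 days.
April 9, 2178 → April 9, 2179: 365 days.
April 9, 2179 → April 9, 2180: 366 days (2180 is a leap year).
April 2180: 30 − 9 = 21 days remain.
Then May (31), June (30), July (31), August (31), September (30), October (31): 31 + 30 + 31 + 31 + 30 + 31 = 184 days.
November 1–22, 2180: 22 days.
Residual: 227 days.
Total: 1323 days.
1323 is a multiple of 7, so 9 April 2177 falls on the same weekday: Wednesday.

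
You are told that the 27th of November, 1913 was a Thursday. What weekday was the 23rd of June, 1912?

Sunday

Count forward from the earlier date (June 23, 1912) to the later (November 27, 1913):
June 1912: 30 − 23 = 7 days remain.
Then 16 full months totalling 488 days.
November 1–27, 1913: 27 days.
Total: 7 + 488 + 27 = 522 days.
522 mod 7 = 4, so 4 days before Thursday is Sunday.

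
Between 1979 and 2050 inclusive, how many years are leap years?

Years divisible by 4: 1980, 1984, …, 2048 — 18 in all.
2000 is divisible by 400, so still leap.
No century exceptions apply. Count: 18.

18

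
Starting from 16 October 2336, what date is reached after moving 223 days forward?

27 May 2337

Count 223 days after October 16, 2336:
October 2336: 31 − 16 = 15 days remain.
Then November (30), December (31), January (31), February 2337 (28), March (31), April (30): 30 + 31 + 31 + 28 + 31 + 30 = 181 days.
May 1–27, 2337: 27 days.
Residual: 223 days.
Total: 223 days.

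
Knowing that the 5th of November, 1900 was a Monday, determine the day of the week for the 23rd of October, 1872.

Count forward from the earlier date (October 23, 1872) to the later (November 5, 1900):
From October 23, 1872 to October 23, 1900: 28 years, of which 6 contain a Feb 29 — 22×365 + 6×366 = 10226 days.
(1900 is not a leap year (divisible by 100 but not 400).)
October 1900: 31 − 23 = 8 days remain.
November 1–5, 1900: 5 days.
Residual: 13 days.
Total: 10239 days.
10239 mod 7 = 5, so 5 days before Monday is Wednesday.

Wednesday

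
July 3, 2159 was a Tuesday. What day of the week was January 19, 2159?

Friday

Count forward from the earlier date (January 19, 2159) to the later (July 3, 2159):
January 2159: 31 − 19 = 12 days remain.
Then February 2159 (28), March (31), April (30), May (31), June (30): 28 + 31 + 30 + 31 + 30 = 150 days.
July 1–3, 2159: 3 days.
Total: 12 + 150 + 3 = 165 days.
165 mod 7 = 4, so 4 days before Tuesday is Friday.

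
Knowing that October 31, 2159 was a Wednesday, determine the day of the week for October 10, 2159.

Count forward from the earlier date (October 10, 2159) to the later (October 31, 2159):
Within October 2159: 31 − 10 = 21 days.
21 is a multiple of 7, so October 10, 2159 falls on the same weekday: Wednesday.

Wednesday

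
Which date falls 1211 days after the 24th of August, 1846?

the 17th of December, 1849

Count 1211 days after August 24, 1846:
Day-of-year of August 24, 1846: 236.
Day-of-year of December 17, 1849: 351.
1846 has 365 days, so 365 − 236 = 129 days remain in 1846.
Full years: 1847: 365; 1848: 366. Sum = 731.
Total: 129 + 731 + 351 = 1211 days.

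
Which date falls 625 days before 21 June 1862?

4 October 1860

Count 625 days before June 21, 1862:
October 4, 1860 → October 4, 1861: 365 days.
October 1861: 31 − 4 = 27 days remain.
Then November (30), December (31), January (31), February 1862 (28), March (31), April (30), May (31): 30 + 31 + 31 + 28 + 31 + 30 + 31 = 212 days.
June 1–21, 1862: 21 days.
Residual: 260 days.
Total: 625 days.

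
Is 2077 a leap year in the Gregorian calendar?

No

2077 is not a leap year.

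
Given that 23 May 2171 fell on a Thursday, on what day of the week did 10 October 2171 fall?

May 2171: 31 − 23 = 8 days remain.
Then June (30), July (31), August (31), September (30): 30 + 31 + 31 + 30 = 122 days.
October 1–10, 2171: 10 days.
Total: 8 + 122 + 10 = 140 days.
140 is a multiple of 7, so 10 October 2171 falls on the same weekday: Thursday.

Thursday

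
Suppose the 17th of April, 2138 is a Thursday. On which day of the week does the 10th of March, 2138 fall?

Count forward from the earlier date (March 10, 2138) to the later (April 17, 2138):
March 2138: 31 − 10 = 21 days remain.
April 1–17, 2138: 17 days.
Total: 21 + 17 = 38 days.
38 mod 7 = 3, so 3 days before Thursday is Monday.

Monday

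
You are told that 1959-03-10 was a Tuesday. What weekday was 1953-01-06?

Tuesday

Count forward from the earlier date (January 6, 1953) to the later (March 10, 1959):
Day-of-year of January 6, 1953: 6.
Day-of-year of March 10, 1959: 69.
1953 has 365 days, so 365 − 6 = 359 days remain in 1953.
Full years: 1954: 365; 1955: 365; 1956: 366; 1957: 365; 1958: 365. Sum = 1826.
Total: 359 + 1826 + 69 = 2254 days.
2254 is a multiple of 7, so 1953-01-06 falls on the same weekday: Tuesday.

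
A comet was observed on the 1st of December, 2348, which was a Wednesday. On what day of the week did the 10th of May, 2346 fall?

Friday

Count forward from the earlier date (May 10, 2346) to the later (December 1, 2348):
Day-of-year of May 10, 2346: 130.
Day-of-year of December 1, 2348: 336.
2346 has 365 days, so 365 − 130 = 235 days remain in 2346.
Full years: 2347: 365. Sum = 365.
Total: 235 + 365 + 336 = 936 days.
936 mod 7 = 5, so 5 days before Wednesday is Friday.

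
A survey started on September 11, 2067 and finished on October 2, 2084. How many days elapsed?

6231

Day-of-year of September 11, 2067: 254.
Day-of-year of October 2, 2084: 276.
2067 has 365 days, so 365 − 254 = 111 days remain in 2067.
Full years 2068–2083: 12 common + 4 leap = 12×365 + 4×366 = 5844 days.
Total: 111 + 5844 + 276 = 6231 days.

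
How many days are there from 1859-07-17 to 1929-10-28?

25670

From July 17, 1859 to July 17, 1929: 70 years, of which 17 contain a Feb 29 — 53×365 + 17×366 = 25567 days.
(1900 is not a leap year (divisible by 100 but not 400).)
July 1929: 31 − 17 = 14 days remain.
Then August (31), September (30): 31 + 30 = 61 days.
October 1–28, 1929: 28 days.
Residual: 103 days.
Total: 25670 days.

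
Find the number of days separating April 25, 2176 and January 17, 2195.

From April 25, 2176 to April 25, 2194: 18 years, of which 4 contain a Feb 29 — 14×365 + 4×366 = 6574 days.
April 2194: 30 − 25 = 5 days remain.
Then May (31), June (30), July (31), August (31), September (30), October (31), November (30), December (31): 31 + 30 + 31 + 31 + 30 + 31 + 30 + 31 = 245 days.
January 1–17, 2195: 17 days.
Residual: 267 days.
Total: 6841 days.

6841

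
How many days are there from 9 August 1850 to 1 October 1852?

Day-of-year of August 9, 1850: 221.
Day-of-year of October 1, 1852: 275.
1850 has 365 days, so 365 − 221 = 144 days remain in 1850.
Full years: 1851: 365. Sum = 365.
Total: 144 + 365 + 275 = 784 days.

784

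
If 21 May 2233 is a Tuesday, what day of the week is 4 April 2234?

Friday

May 2233: 31 − 21 = 10 days remain.
Then 10 full months totalling 304 days.
April 1–4, 2234: 4 days.
Residual: 318 days.
Total: 318 days.
318 mod 7 = 3, so 3 days after Tuesday is Friday.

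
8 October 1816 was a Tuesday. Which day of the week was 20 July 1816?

Saturday

Count forward from the earlier date (July 20, 1816) to the later (October 8, 1816):
July 1816: 31 − 20 = 11 days remain.
Then August (31), September (30): 31 + 30 = 61 days.
October 1–8, 1816: 8 days.
Total: 11 + 61 + 8 = 80 days.
80 mod 7 = 3, so 3 days before Tuesday is Saturday.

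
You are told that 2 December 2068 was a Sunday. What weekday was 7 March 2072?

December 2, 2068 → December 2, 2069: 365 days.
December 2, 2069 → December 2, 2070: 365 days.
December 2, 2070 → December 2, 2071: 365 days.
December 2071: 31 − 2 = 29 days remain.
Then January (31), February 2072 (29): 31 + 29 = 60 days.
March 1–7, 2072: 7 days.
Residual: 96 days.
Total: 1191 days.
1191 mod 7 = 1, so 1 day after Sunday is Monday.

Monday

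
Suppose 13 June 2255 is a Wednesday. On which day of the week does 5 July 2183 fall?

Saturday

Count forward from the earlier date (July 5, 2183) to the later (June 13, 2255):
Day-of-year of July 5, 2183: 186.
Day-of-year of June 13, 2255: 164.
2183 has 365 days, so 365 − 186 = 179 days remain in 2183.
Full years 2184–2254: 54 common + 17 leap = 54×365 + 17×366 = 25932 days.
Total: 179 + 25932 + 164 = 26275 days.
26275 mod 7 = 4, so 4 days before Wednesday is Saturday.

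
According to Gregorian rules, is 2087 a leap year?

2087 is not a leap year.

No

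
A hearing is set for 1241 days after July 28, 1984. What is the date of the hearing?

December 21, 1987

Count 1241 days after July 28, 1984:
Day-of-year of July 28, 1984: 210.
Day-of-year of December 21, 1987: 355.
1984 has 366 days, so 366 − 210 = 156 days remain in 1984.
Full years: 1985: 365; 1986: 365. Sum = 730.
Total: 156 + 730 + 355 = 1241 days.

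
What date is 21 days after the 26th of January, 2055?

the 16th of February, 2055

Count 21 days after January 26, 2055:
January 2055: 31 − 26 = 5 days remain.
February 1–16, 2055: 16 days (2055 is not a leap year).
Total: 5 + 16 = 21 days.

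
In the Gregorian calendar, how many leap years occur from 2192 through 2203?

2

Years divisible by 4 in [2192, 2203]: 2192, 2196, 2200.
Of these, 2200 is divisible by 100 but not 400, so not leap.
Leap years: 3 − 1 = 2.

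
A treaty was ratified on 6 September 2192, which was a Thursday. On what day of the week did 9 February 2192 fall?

Thursday

Count forward from the earlier date (February 9, 2192) to the later (September 6, 2192):
February 2192: 29 − 9 = 20 days remain (2192 is a leap year, so February has 29 days).
Then March (31), April (30), May (31), June (30), July (31), August (31): 31 + 30 + 31 + 30 + 31 + 31 = 184 days.
September 1–6, 2192: 6 days.
Total: 20 + 184 + 6 = 210 days.
210 is a multiple of 7, so 9 February 2192 falls on the same weekday: Thursday.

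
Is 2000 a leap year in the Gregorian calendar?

2000 is a leap year (divisible by 400).

Yes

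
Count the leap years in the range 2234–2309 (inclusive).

18

Years divisible by 4: 2236, 2240, …, 2308 — 19 in all.
Of these, 2300 is divisible by 100 but not 400, so not leap.
Leap years: 19 − 1 = 18.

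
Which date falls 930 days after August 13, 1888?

March 1, 1891

Count 930 days after August 13, 1888:
August 13, 1888 → August 13, 1889: 365 days.
August 13, 1889 → August 13, 1890: 365 days.
August 1890: 31 − 13 = 18 days remain.
Then September (30), October (31), November (30), December (31), January (31), February 1891 (28): 30 + 31 + 30 + 31 + 31 + 28 = 181 days.
March 1, 1891: 1 day.
Residual: 200 days.
Total: 930 days.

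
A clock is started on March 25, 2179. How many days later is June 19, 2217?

Day-of-year of March 25, 2179: 84.
Day-of-year of June 19, 2217: 170.
2179 has 365 days, so 365 − 84 = 281 days remain in 2179.
Full years 2180–2216: 28 common + 9 leap = 28×365 + 9×366 = 13514 days.
Total: 281 + 13514 + 170 = 13965 days.

13965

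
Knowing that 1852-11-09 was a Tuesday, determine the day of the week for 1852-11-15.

Within November 1852: 15 − 9 = 6 days.
6 mod 7 = 6, so 6 days after Tuesday is Monday.

Monday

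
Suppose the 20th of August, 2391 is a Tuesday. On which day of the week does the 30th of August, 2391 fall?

Within August 2391: 30 − 20 = 10 days.
10 mod 7 = 3, so 3 days after Tuesday is Friday.

Friday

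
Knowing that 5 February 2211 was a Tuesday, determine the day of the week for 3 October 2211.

Thursday

February 2211: 28 − 5 = 23 days remain (2211 is not a leap year, so February has 28 days).
Then March (31), April (30), May (31), June (30), July (31), August (31), September (30): 31 + 30 + 31 + 30 + 31 + 31 + 30 = 214 days.
October 1–3, 2211: 3 days.
Total: 23 + 214 + 3 = 240 days.
240 mod 7 = 2, so 2 days after Tuesday is Thursday.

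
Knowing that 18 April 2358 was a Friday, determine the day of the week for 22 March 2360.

April 2358: 30 − 18 = 12 days remain.
Then 22 full months totalling 670 days.
March 1–22, 2360: 22 days.
Total: 12 + 670 + 22 = 704 days.
704 mod 7 = 4, so 4 days after Friday is Tuesday.

Tuesday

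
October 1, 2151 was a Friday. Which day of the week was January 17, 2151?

Sunday

Count forward from the earlier date (January 17, 2151) to the later (October 1, 2151):
January 2151: 31 − 17 = 14 days remain.
Then February 2151 (28), March (31), April (30), May (31), June (30), July (31), August (31), September (30): 28 + 31 + 30 + 31 + 30 + 31 + 31 + 30 = 242 days.
October 1, 2151: 1 day.
Total: 14 + 242 + 1 = 257 days.
257 mod 7 = 5, so 5 days before Friday is Sunday.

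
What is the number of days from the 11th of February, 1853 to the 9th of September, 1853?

February 1853: 28 − 11 = 17 days remain (1853 is not a leap year, so February has 28 days).
Then March (31), April (30), May (31), June (30), July (31), August (31): 31 + 30 + 31 + 30 + 31 + 31 = 184 days.
September 1–9, 1853: 9 days.
Total: 17 + 184 + 9 = 210 days.

210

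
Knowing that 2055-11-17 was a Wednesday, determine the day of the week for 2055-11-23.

Within November 2055: 23 − 17 = 6 days.
6 mod 7 = 6, so 6 days after Wednesday is Tuesday.

Tuesday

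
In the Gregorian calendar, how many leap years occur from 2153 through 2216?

Years divisible by 4: 2156, 2160, …, 2216 — 16 in all.
Of these, 2200 is divisible by 100 but not 400, so not leap.
Leap years: 16 − 1 = 15.

15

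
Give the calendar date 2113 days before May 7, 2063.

July 24, 2057

Count 2113 days before May 7, 2063:
Day-of-year of July 24, 2057: 205.
Day-of-year of May 7, 2063: 127.
2057 has 365 days, so 365 − 205 = 160 days remain in 2057.
Full years: 2058: 365; 2059: 365; 2060: 366; 2061: 365; 2062: 365. Sum = 1826.
Total: 160 + 1826 + 127 = 2113 days.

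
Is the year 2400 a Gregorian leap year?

Yes

2400 is a leap year (divisible by 400).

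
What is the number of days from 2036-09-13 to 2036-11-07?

55

September 2036: 30 − 13 = 17 days remain.
Then October (31): 31 days.
November 1–7, 2036: 7 days.
Total: 17 + 31 + 7 = 55 days.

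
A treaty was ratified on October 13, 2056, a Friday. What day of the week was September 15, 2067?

From October 13, 2056 to October 13, 2066: 10 years, of which 2 contain a Feb 29 — 8×365 + 2×366 = 3652 days.
October 2066: 31 − 13 = 18 days remain.
Then 10 full months totalling 304 days.
September 1–15, 2067: 15 days.
Residual: 337 days.
Total: 3989 days.
3989 mod 7 = 6, so 6 days after Friday is Thursday.

Thursday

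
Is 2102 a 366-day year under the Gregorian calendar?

No

2102 is not a leap year.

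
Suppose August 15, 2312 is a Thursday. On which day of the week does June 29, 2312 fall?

Saturday

Count forward from the earlier date (June 29, 2312) to the later (August 15, 2312):
June 2312: 30 − 29 = 1 day remains.
Then July (31): 31 days.
August 1–15, 2312: 15 days.
Total: 1 + 31 + 15 = 47 days.
47 mod 7 = 5, so 5 days before Thursday is Saturday.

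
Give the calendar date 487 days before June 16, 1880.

February 15, 1879

Count 487 days before June 16, 1880:
Day-of-year of February 15, 1879: 46.
Day-of-year of June 16, 1880: 168.
1879 has 365 days, so 365 − 46 = 319 days remain in 1879.
Total: 319 + 168 = 487 days.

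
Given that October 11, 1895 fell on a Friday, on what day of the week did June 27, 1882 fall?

Count forward from the earlier date (June 27, 1882) to the later (October 11, 1895):
Day-of-year of June 27, 1882: 178.
Day-of-year of October 11, 1895: 284.
1882 has 365 days, so 365 − 178 = 187 days remain in 1882.
Full years 1883–1894: 9 common + 3 leap = 9×365 + 3×366 = 4383 days.
Total: 187 + 4383 + 284 = 4854 days.
4854 mod 7 = 3, so 3 days before Friday is Tuesday.

Tuesday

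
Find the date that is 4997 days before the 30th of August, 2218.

the 24th of December, 2204

Count 4997 days before August 30, 2218:
Day-of-year of December 24, 2204: 359.
Day-of-year of August 30, 2218: 242.
2204 has 366 days, so 366 − 359 = 7 days remain in 2204.
Full years 2205–2217: 10 common + 3 leap = 10×365 + 3×366 = 4748 days.
Total: 7 + 4748 + 242 = 4997 days.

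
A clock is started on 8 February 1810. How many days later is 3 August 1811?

541

February 1810: 28 − 8 = 20 days remain (1810 is not a leap year, so February has 28 days).
Then 17 full months totalling 518 days.
August 1–3, 1811: 3 days.
Total: 20 + 518 + 3 = 541 days.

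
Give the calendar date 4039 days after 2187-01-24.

2198-02-14

Count 4039 days after January 24, 2187:
Day-of-year of January 24, 2187: 24.
Day-of-year of February 14, 2198: 45.
2187 has 365 days, so 365 − 24 = 341 days remain in 2187.
Full years 2188–2197: 7 common + 3 leap = 7×365 + 3×366 = 3653 days.
Total: 341 + 3653 + 45 = 4039 days.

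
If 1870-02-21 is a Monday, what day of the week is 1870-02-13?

Count forward from the earlier date (February 13, 1870) to the later (February 21, 1870):
Within February 1870: 21 − 13 = 8 days.
8 mod 7 = 1, so 1 day before Monday is Sunday.

Sunday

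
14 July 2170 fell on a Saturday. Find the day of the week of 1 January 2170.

Monday

Count forward from the earlier date (January 1, 2170) to the later (July 14, 2170):
January 2170: 31 − 1 = 30 days remain.
Then February 2170 (28), March (31), April (30), May (31), June (30): 28 + 31 + 30 + 31 + 30 = 150 days.
July 1–14, 2170: 14 days.
Total: 30 + 150 + 14 = 194 days.
194 mod 7 = 5, so 5 days before Saturday is Monday.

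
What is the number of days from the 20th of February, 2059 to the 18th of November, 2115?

20724

From February 20, 2059 to February 20, 2115: 56 years, of which 13 contain a Feb 29 — 43×365 + 13×366 = 20453 days.
(2100 is not a leap year (divisible by 100 but not 400).)
February 2115: 28 − 20 = 8 days remain (2115 is not a leap year, so February has 28 days).
Then March (31), April (30), May (31), June (30), July (31), August (31), September (30), October (31): 31 + 30 + 31 + 30 + 31 + 31 + 30 + 31 = 245 days.
November 1–18, 2115: 18 days.
Residual: 271 days.
Total: 20724 days.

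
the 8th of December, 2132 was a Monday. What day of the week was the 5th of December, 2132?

Friday

Count forward from the earlier date (December 5, 2132) to the later (December 8, 2132):
Within December 2132: 8 − 5 = 3 days.
3 mod 7 = 3, so 3 days before Monday is Friday.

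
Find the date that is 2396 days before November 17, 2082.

April 26, 2076

Count 2396 days before November 17, 2082:
April 26, 2076 → April 26, 2077: 365 days.
April 26, 2077 → April 26, 2078: 365 days.
April 26, 2078 → April 26, 2079: 365 days.
April 26, 2079 → April 26, 2080: 366 days (2080 is a leap year).
April 26, 2080 → April 26, 2081: 365 days.
April 26, 2081 → April 26, 2082: 365 days.
April 2082: 30 − 26 = 4 days remain.
Then May (31), June (30), July (31), August (31), September (30), October (31): 31 + 30 + 31 + 31 + 30 + 31 = 184 days.
November 1–17, 2082: 17 days.
Residual: 205 days.
Total: 2396 days.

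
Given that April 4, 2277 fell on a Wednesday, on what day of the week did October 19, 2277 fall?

Friday

April 2277: 30 − 4 = 26 days remain.
Then May (31), June (30), July (31), August (31), September (30): 31 + 30 + 31 + 31 + 30 = 153 days.
October 1–19, 2277: 19 days.
Total: 26 + 153 + 19 = 198 days.
198 mod 7 = 2, so 2 days after Wednesday is Friday.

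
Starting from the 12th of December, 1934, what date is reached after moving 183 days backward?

the 12th of June, 1934

Count 183 days before December 12, 1934:
June 1934: 30 − 12 = 18 days remain.
Then July (31), August (31), September (30), October (31), November (30): 31 + 31 + 30 + 31 + 30 = 153 days.
December 1–12, 1934: 12 days.
Total: 18 + 153 + 12 = 183 days.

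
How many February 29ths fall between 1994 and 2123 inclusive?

31

Years divisible by 4: 1996, 2000, …, 2120 — 32 in all.
Of these, 2100 is divisible by 100 but not 400, so not leap.
2000 is divisible by 400, so still leap.
Leap years: 32 − 1 = 31.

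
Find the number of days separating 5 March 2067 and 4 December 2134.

24745

Day-of-year of March 5, 2067: 64.
Day-of-year of December 4, 2134: 338.
2067 has 365 days, so 365 − 64 = 301 days remain in 2067.
Full years 2068–2133: 50 common + 16 leap = 50×365 + 16×366 = 24106 days.
Total: 301 + 24106 + 338 = 24745 days.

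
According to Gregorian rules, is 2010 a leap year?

No

2010 is not a leap year.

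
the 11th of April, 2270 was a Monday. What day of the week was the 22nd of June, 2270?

April 2270: 30 − 11 = 19 days remain.
Then May (31): 31 days.
June 1–22, 2270: 22 days.
Total: 19 + 31 + 22 = 72 days.
72 mod 7 = 2, so 2 days after Monday is Wednesday.

Wednesday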